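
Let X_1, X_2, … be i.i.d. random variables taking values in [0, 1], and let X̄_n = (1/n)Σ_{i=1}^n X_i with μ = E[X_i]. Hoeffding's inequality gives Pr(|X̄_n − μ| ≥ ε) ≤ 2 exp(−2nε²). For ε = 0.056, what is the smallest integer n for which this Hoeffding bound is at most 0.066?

544

Require 2·exp(−2nε²) ≤ 0.066, i.e. 2nε² ≥ ln(2/0.066) = 3.411248.
So n ≥ 3.411248 / (2·0.056²) = 543.885.
The smallest integer n is 544.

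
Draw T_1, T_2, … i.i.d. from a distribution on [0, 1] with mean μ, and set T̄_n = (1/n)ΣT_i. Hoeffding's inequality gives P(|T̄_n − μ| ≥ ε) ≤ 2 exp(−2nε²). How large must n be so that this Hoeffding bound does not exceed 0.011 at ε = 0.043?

1407

Require 2·exp(−2nε²) ≤ 0.011, i.e. 2nε² ≥ ln(2/0.011) = 5.203007.
So n ≥ 5.203007 / (2·0.043²) = 1406.979.
The smallest integer n is 1407.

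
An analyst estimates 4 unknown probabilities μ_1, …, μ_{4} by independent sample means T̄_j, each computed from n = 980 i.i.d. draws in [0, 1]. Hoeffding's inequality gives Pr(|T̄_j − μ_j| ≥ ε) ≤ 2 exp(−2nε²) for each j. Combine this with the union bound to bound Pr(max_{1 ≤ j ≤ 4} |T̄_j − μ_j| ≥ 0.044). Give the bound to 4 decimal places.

Per-experiment Hoeffding bound: 2·exp(−2·980·0.044²) = 2·exp(−3.79456) = 0.044986.
Union bound over 4 events: 4·0.044986 = 0.17994.

0.1799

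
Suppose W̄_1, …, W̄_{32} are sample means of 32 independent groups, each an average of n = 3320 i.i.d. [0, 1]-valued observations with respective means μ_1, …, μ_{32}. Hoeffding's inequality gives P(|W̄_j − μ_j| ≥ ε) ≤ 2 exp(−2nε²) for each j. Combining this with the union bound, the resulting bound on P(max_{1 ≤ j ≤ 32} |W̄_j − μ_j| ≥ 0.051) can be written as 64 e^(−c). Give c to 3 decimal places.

Union bound over the 32 events: P(max_{1 ≤ j ≤ 32} |W̄_j − μ_j| ≥ 0.051) ≤ 32·2·exp(−2nε²) = 64 exp(−2·3320·0.051²).
So c = 2·3320·0.051² = 17.2706.

17.271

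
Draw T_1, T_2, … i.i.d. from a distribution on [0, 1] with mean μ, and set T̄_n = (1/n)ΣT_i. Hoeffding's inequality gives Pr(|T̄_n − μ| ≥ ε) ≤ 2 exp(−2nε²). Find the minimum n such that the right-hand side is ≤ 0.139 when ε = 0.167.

Require 2·exp(−2nε²) ≤ 0.139, i.e. 2nε² ≥ ln(2/0.139) = 2.666429.
So n ≥ 2.666429 / (2·0.167²) = 47.804.
The smallest integer n is 48.

48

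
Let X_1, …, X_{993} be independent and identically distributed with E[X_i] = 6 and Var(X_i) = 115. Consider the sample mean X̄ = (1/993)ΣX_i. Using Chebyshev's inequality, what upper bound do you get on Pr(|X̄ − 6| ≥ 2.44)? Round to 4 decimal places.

Var(X̄) = Var(X_i)/n = 115/993 = 0.11581.
Chebyshev: Pr(|X̄ − 6| ≥ 2.44) ≤ Var(X̄)/(2.44)² = 115/(993·2.44²) = 0.0195.

0.0195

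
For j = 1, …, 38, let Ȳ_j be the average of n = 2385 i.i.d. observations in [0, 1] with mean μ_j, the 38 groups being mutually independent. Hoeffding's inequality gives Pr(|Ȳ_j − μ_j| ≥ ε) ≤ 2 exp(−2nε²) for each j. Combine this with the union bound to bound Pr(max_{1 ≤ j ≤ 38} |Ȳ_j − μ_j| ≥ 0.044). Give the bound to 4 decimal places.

0.0074

Per-experiment Hoeffding bound: 2·exp(−2·2385·0.044²) = 2·exp(−9.23472) = 0.00019518.
Union bound over 38 events: 38·0.00019518 = 0.00742.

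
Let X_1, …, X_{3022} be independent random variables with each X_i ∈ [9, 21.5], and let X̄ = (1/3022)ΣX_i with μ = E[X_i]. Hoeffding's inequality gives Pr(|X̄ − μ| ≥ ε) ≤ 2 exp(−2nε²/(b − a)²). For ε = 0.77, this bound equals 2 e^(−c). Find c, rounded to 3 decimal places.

c = 2nε²/(b − a)² = 2·3022·0.77² / 12.5² = 22.9343.

22.934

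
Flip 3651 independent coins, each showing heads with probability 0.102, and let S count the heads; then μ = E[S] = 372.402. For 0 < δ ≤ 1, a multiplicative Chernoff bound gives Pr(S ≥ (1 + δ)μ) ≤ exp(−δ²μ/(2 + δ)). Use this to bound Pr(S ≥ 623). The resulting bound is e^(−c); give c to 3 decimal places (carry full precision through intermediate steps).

Write 623 = (1 + δ)μ, so δ = 623/372.402 − 1 = 0.6729233…
Then the exponent is δ²μ/(2 + δ) = (623 − μ)² / (μ·(2 + δ)) = 63.089443.

63.089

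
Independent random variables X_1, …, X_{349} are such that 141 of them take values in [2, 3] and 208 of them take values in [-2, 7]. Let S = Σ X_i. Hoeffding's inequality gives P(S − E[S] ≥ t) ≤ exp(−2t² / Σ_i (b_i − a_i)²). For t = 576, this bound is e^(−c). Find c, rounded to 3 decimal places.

Σ(b_i − a_i)² = 141·1² + 208·9² = 16989.
c = 2t² / 16989 = 2·576² / 16989 = 39.0577.

39.058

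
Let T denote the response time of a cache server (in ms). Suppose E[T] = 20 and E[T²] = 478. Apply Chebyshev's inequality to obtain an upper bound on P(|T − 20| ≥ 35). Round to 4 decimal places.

0.0637

Var(T) = E[T²] − (E[T])² = 478 − 400 = 78.
Chebyshev's inequality: P(|T − μ| ≥ t) ≤ Var(T)/t² = 78/1225 = 0.0637.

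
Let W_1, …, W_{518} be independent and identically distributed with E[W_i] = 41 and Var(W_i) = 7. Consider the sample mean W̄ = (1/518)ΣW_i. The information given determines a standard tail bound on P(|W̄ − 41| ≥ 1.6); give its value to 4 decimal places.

0.0053

With mean and variance of each term known, Chebyshev's inequality bounds the deviation of the sum (or sample mean).
Var(W̄) = Var(W_i)/n = 7/518 = 0.013514.
Chebyshev: P(|W̄ − 41| ≥ 1.6) ≤ Var(W̄)/(1.6)² = 7/(518·1.6²) = 0.0053.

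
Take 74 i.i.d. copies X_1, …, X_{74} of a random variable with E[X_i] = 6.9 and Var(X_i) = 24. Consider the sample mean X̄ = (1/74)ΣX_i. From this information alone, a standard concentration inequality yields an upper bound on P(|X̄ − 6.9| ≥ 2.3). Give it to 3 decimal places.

With mean and variance of each term known, Chebyshev's inequality bounds the deviation of the sum (or sample mean).
Var(X̄) = Var(X_i)/n = 24/74 = 0.32432.
Chebyshev: P(|X̄ − 6.9| ≥ 2.3) ≤ Var(X̄)/(2.3)² = 24/(74·2.3²) = 0.0613.

0.061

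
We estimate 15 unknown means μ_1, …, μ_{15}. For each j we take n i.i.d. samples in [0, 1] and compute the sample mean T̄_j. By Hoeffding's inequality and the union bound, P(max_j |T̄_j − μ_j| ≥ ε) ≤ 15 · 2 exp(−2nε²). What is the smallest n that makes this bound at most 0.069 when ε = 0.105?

276

Need 2·15·exp(−2nε²) ≤ 0.069, i.e. exp(−2nε²) ≤ 0.069/30.
So 2nε² ≥ ln(30/0.069) = 6.074846.
Hence n ≥ 6.074846/(2·0.105²) = 275.503.
The smallest integer n is 276.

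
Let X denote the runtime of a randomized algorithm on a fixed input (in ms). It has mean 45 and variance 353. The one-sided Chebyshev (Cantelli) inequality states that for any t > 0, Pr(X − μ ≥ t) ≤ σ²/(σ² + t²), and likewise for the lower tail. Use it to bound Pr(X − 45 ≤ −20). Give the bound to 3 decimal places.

Here σ² = 353 and t = 20, so σ² + t² = 753.
Cantelli's bound: 353/753 = 0.4688.

0.469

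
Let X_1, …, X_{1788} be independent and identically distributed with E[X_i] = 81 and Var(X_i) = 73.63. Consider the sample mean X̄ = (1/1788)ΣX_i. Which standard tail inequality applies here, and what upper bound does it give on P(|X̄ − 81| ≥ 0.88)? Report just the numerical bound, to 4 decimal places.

0.0532

With mean and variance of each term known, Chebyshev's inequality bounds the deviation of the sum (or sample mean).
Var(X̄) = Var(X_i)/n = 73.63/1788 = 0.04118.
Chebyshev: P(|X̄ − 81| ≥ 0.88) ≤ Var(X̄)/(0.88)² = 73.63/(1788·0.88²) = 0.0532.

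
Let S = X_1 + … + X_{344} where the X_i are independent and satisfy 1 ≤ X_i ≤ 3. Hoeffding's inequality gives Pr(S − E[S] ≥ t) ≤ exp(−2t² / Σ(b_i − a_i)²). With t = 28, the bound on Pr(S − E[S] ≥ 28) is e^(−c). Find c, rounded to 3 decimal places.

Σ(b_i − a_i)² = 344·(2)² = 1376.
c = 2t²/1376 = 2·28²/1376 = 1.1395.

1.140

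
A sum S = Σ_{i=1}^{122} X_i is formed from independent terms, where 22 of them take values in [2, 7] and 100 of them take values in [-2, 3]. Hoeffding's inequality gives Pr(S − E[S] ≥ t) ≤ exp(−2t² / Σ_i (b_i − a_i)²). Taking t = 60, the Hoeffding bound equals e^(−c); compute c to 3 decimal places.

2.361

Σ(b_i − a_i)² = 22·5² + 100·5² = 3050.
c = 2t² / 3050 = 2·60² / 3050 = 2.3607.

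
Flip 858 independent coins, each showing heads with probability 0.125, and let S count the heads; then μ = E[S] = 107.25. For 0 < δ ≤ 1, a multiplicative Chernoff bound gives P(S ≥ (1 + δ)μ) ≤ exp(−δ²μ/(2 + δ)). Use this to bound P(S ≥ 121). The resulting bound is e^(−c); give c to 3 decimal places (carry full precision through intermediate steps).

Write 121 = (1 + δ)μ, so δ = 121/107.25 − 1 = 0.1282051…
Then the exponent is δ²μ/(2 + δ) = (121 − μ)² / (μ·(2 + δ)) = 0.828313.

0.828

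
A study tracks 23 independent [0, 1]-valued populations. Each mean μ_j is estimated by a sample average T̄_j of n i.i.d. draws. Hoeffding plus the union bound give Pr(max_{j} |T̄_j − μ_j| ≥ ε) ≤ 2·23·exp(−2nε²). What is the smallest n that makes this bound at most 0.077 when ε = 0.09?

Need 2·23·exp(−2nε²) ≤ 0.077, i.e. exp(−2nε²) ≤ 0.077/46.
So 2nε² ≥ ln(46/0.077) = 6.392591.
Hence n ≥ 6.392591/(2·0.09²) = 394.604.
The smallest integer n is 395.

395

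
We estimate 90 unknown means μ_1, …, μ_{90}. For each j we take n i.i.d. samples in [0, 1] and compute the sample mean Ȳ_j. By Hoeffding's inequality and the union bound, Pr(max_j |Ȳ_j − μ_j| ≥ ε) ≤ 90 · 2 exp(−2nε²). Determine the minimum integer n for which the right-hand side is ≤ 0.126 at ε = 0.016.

Need 2·90·exp(−2nε²) ≤ 0.126, i.e. exp(−2nε²) ≤ 0.126/180.
So 2nε² ≥ ln(180/0.126) = 7.264430.
Hence n ≥ 7.264430/(2·0.016²) = 14188.340.
The smallest integer n is 14189.

14189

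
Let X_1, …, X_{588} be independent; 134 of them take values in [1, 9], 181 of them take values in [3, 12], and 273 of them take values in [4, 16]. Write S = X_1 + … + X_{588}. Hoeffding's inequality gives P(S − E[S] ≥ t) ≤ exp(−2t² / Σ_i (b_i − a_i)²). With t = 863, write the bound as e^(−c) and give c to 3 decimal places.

Σ(b_i − a_i)² = 134·8² + 181·9² + 273·12² = 62549.
c = 2t² / 62549 = 2·863² / 62549 = 23.8139.

23.814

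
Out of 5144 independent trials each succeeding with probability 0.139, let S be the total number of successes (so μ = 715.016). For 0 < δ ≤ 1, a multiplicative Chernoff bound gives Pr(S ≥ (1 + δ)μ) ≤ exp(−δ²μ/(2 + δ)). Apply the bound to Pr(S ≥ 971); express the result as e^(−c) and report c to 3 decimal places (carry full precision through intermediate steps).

38.865

Write 971 = (1 + δ)μ, so δ = 971/715.016 − 1 = 0.3580116…
Then the exponent is δ²μ/(2 + δ) = (971 − μ)² / (μ·(2 + δ)) = 38.865472.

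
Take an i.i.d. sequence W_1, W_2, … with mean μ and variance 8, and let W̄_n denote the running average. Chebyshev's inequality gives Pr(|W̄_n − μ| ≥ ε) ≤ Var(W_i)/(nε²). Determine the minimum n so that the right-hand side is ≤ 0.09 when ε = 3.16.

Require 8/(n·3.16²) ≤ 0.09, i.e. n ≥ 8/(0.09·3.16²) = 8.902.
The smallest integer n is 9.

9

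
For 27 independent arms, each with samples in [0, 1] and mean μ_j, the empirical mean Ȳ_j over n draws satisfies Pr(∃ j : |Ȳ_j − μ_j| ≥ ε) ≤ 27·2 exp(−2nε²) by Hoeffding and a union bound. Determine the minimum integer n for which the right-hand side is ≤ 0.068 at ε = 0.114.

257

Need 2·27·exp(−2nε²) ≤ 0.068, i.e. exp(−2nε²) ≤ 0.068/54.
So 2nε² ≥ ln(54/0.068) = 6.677232.
Hence n ≥ 6.677232/(2·0.114²) = 256.896.
The smallest integer n is 257.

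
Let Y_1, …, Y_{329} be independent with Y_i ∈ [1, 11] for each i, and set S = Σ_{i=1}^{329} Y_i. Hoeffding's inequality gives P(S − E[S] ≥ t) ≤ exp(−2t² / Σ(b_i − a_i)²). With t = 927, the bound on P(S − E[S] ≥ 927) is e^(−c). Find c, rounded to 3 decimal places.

Σ(b_i − a_i)² = 329·(10)² = 32900.
c = 2t²/32900 = 2·927²/32900 = 52.2388.

52.239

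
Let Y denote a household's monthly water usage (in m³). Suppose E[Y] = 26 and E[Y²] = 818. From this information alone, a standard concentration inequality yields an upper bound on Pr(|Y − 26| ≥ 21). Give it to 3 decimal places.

The first two moments determine the variance, so Chebyshev's inequality is the sharpest standard bound available.
Var(Y) = E[Y²] − (E[Y])² = 818 − 676 = 142.
Chebyshev's inequality: Pr(|Y − μ| ≥ t) ≤ Var(Y)/t² = 142/441 = 0.3220.

0.322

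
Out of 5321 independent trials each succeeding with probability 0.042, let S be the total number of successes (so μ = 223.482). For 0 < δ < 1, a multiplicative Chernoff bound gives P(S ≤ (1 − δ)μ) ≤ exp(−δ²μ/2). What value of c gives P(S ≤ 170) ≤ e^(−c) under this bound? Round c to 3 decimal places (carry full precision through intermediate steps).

6.399

Write 170 = (1 − δ)μ, so δ = 1 − 170/223.482 = 0.2393123…
Then the exponent is δ²μ/2 = (μ − 170)²/(2μ) = 6.399451.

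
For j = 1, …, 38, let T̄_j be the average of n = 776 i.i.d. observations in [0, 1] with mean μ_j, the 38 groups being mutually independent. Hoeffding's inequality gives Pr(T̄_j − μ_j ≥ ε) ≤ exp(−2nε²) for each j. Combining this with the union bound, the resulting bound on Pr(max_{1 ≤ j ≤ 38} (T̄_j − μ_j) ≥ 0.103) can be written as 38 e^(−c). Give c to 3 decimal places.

Union bound over the 38 events: Pr(max_{1 ≤ j ≤ 38} (T̄_j − μ_j) ≥ 0.103) ≤ 38·exp(−2nε²) = 38 exp(−2·776·0.103²).
So c = 2·776·0.103² = 16.4652.

16.465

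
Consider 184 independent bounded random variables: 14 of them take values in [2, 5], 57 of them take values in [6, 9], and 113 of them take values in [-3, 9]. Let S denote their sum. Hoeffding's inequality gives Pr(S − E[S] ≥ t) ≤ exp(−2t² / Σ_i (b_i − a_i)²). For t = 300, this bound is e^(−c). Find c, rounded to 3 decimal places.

Σ(b_i − a_i)² = 14·3² + 57·3² + 113·12² = 16911.
c = 2t² / 16911 = 2·300² / 16911 = 10.6440.

10.644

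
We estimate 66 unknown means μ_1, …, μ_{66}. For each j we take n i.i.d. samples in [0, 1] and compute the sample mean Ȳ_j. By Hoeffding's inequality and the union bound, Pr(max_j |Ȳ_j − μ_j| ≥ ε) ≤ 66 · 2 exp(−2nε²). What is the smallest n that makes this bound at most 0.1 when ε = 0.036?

Need 2·66·exp(−2nε²) ≤ 0.1, i.e. exp(−2nε²) ≤ 0.1/132.
So 2nε² ≥ ln(132/0.1) = 7.185387.
Hence n ≥ 7.185387/(2·0.036²) = 2772.140.
The smallest integer n is 2773.

2773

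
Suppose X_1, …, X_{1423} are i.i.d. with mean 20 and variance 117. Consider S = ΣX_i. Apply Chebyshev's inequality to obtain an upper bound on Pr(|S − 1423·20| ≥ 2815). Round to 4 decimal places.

Var(S) = n·Var(X_i) = 1423·117 = 166491.
Chebyshev: Pr(|S − 1423·20| ≥ 2815) ≤ Var(S)/2815² = 166491/7924225 = 0.0210.

0.0210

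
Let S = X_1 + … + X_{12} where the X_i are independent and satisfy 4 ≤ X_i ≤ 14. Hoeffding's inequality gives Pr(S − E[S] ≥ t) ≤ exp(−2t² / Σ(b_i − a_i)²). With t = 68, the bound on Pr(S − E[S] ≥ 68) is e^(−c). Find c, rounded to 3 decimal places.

Σ(b_i − a_i)² = 12·(10)² = 1200.
c = 2t²/1200 = 2·68²/1200 = 7.7067.

7.707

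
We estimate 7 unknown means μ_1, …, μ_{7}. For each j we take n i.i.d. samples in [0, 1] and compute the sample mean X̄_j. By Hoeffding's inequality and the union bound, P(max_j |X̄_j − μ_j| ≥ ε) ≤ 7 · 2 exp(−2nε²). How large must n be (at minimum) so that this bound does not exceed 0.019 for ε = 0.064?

Need 2·7·exp(−2nε²) ≤ 0.019, i.e. exp(−2nε²) ≤ 0.019/14.
So 2nε² ≥ ln(14/0.019) = 6.602374.
Hence n ≥ 6.602374/(2·0.064²) = 805.954.
The smallest integer n is 806.

806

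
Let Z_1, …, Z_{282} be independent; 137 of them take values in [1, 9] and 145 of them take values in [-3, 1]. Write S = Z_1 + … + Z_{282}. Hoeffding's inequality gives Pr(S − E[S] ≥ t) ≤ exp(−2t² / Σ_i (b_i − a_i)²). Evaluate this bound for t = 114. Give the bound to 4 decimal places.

Σ(b_i − a_i)² = 137·8² + 145·4² = 11088.
Exponent = 2·114² / 11088 = 2.34416.
Bound = exp(−2.34416) = 0.09593.

0.0959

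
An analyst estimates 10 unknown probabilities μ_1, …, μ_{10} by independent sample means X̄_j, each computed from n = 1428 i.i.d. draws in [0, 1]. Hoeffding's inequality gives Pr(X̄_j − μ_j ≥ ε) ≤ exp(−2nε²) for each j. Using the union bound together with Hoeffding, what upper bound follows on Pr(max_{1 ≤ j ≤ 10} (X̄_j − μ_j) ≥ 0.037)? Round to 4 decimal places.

Per-experiment Hoeffding bound: exp(−2·1428·0.037²) = exp(−3.90986) = 0.020043.
Union bound over 10 events: 10·0.020043 = 0.20043.

0.2004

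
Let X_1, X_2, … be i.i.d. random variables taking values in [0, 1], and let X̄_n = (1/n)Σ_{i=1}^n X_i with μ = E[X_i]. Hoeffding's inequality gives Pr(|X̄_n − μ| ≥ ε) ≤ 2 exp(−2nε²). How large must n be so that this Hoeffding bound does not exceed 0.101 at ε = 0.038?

1034

Require 2·exp(−2nε²) ≤ 0.101, i.e. 2nε² ≥ ln(2/0.101) = 2.985782.
So n ≥ 2.985782 / (2·0.038²) = 1033.858.
The smallest integer n is 1034.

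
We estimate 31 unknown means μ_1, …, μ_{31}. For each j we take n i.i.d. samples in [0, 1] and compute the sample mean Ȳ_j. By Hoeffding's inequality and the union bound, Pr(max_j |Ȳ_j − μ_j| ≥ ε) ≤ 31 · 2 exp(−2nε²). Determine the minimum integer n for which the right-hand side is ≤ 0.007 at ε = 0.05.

1818

Need 2·31·exp(−2nε²) ≤ 0.007, i.e. exp(−2nε²) ≤ 0.007/62.
So 2nε² ≥ ln(62/0.007) = 9.088980.
Hence n ≥ 9.088980/(2·0.05²) = 1817.796.
The smallest integer n is 1818.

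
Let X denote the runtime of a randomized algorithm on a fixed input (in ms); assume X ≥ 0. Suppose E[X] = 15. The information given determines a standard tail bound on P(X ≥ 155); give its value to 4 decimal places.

Only the mean of a non-negative variable is known, so Markov's inequality is the applicable tail bound.
Markov's inequality: for a non-negative random variable, P(X ≥ a) ≤ E[X]/a.
Here E[X] = 15 and a = 155, so the bound is 15/155 = 0.0968.

0.0968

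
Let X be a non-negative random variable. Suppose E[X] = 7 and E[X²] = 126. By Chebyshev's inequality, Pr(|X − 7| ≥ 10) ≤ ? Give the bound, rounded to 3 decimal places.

0.770

Var(X) = E[X²] − (E[X])² = 126 − 49 = 77.
Chebyshev's inequality: Pr(|X − μ| ≥ t) ≤ Var(X)/t² = 77/100 = 0.7700.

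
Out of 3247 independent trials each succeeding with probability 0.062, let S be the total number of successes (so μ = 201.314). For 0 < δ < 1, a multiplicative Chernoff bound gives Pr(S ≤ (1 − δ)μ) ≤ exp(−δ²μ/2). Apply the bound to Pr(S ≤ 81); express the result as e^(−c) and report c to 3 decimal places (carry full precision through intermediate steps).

Write 81 = (1 − δ)μ, so δ = 1 − 81/201.314 = 0.5976435…
Then the exponent is δ²μ/2 = (μ − 81)²/(2μ) = 35.952439.

35.952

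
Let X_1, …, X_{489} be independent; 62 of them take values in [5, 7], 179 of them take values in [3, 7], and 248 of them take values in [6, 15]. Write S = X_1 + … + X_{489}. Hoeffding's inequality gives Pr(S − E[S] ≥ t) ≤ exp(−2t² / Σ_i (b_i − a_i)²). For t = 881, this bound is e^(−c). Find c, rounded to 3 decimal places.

66.910

Σ(b_i − a_i)² = 62·2² + 179·4² + 248·9² = 23200.
c = 2t² / 23200 = 2·881² / 23200 = 66.9104.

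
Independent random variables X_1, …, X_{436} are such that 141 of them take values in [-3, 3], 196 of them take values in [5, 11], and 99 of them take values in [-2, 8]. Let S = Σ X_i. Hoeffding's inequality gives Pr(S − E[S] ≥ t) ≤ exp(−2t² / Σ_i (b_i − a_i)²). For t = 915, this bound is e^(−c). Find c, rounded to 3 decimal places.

76.001

Σ(b_i − a_i)² = 141·6² + 196·6² + 99·10² = 22032.
c = 2t² / 22032 = 2·915² / 22032 = 76.0008.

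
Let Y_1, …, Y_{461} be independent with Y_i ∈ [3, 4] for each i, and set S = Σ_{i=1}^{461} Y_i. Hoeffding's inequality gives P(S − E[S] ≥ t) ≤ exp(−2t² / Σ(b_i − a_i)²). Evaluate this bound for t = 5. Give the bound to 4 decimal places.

Σ(b_i − a_i)² = 461·(1)² = 461.
Exponent = 2·5²/461 = 0.1085.
Bound = exp(−0.1085) = 0.89721.

0.8972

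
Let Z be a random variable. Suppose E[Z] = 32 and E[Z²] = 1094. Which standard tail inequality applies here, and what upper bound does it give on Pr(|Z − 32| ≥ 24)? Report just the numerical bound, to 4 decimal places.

0.1215

The first two moments determine the variance, so Chebyshev's inequality is the sharpest standard bound available.
Var(Z) = E[Z²] − (E[Z])² = 1094 − 1024 = 70.
Chebyshev's inequality: Pr(|Z − μ| ≥ t) ≤ Var(Z)/t² = 70/576 = 0.1215.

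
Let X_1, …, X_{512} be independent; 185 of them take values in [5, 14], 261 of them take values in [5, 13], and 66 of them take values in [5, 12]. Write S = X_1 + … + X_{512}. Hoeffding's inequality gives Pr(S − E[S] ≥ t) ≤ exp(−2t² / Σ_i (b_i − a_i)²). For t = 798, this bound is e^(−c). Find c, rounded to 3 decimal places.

36.469

Σ(b_i − a_i)² = 185·9² + 261·8² + 66·7² = 34923.
c = 2t² / 34923 = 2·798² / 34923 = 36.4690.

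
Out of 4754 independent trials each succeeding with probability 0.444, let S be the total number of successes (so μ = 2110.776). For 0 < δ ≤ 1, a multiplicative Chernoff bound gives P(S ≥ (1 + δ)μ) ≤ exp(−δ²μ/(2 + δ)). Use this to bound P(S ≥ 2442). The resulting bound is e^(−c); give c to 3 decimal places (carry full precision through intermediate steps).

Write 2442 = (1 + δ)μ, so δ = 2442/2110.776 − 1 = 0.1569205…
Then the exponent is δ²μ/(2 + δ) = (2442 − μ)² / (μ·(2 + δ)) = 24.097240.

24.097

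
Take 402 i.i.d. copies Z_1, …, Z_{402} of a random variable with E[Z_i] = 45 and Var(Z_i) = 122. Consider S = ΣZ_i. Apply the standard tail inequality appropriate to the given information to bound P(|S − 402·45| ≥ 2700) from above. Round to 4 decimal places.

With mean and variance of each term known, Chebyshev's inequality bounds the deviation of the sum (or sample mean).
Var(S) = n·Var(Z_i) = 402·122 = 49044.
Chebyshev: P(|S − 402·45| ≥ 2700) ≤ Var(S)/2700² = 49044/7290000 = 0.0067.

0.0067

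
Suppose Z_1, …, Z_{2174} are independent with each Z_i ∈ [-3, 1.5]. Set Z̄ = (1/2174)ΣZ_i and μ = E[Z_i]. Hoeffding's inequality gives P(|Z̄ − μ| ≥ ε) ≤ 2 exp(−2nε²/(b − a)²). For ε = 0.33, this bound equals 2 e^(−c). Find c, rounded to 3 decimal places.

c = 2nε²/(b − a)² = 2·2174·0.33² / 4.5² = 23.3826.

23.383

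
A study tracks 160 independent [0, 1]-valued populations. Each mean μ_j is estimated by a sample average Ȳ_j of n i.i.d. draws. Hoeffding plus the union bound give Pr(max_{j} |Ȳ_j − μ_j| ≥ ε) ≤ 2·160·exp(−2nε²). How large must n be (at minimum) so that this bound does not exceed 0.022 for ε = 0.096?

521

Need 2·160·exp(−2nε²) ≤ 0.022, i.e. exp(−2nε²) ≤ 0.022/320.
So 2nε² ≥ ln(320/0.022) = 9.585034.
Hence n ≥ 9.585034/(2·0.096²) = 520.021.
The smallest integer n is 521.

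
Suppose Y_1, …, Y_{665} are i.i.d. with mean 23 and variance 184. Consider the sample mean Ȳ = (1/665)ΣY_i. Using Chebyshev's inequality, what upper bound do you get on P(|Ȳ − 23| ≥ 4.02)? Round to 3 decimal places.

0.017

Var(Ȳ) = Var(Y_i)/n = 184/665 = 0.27669.
Chebyshev: P(|Ȳ − 23| ≥ 4.02) ≤ Var(Ȳ)/(4.02)² = 184/(665·4.02²) = 0.0171.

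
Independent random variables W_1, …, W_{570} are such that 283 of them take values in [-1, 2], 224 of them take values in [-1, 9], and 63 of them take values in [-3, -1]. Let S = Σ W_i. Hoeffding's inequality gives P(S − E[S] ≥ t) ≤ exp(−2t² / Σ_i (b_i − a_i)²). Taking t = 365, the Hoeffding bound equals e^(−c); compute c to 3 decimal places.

10.574

Σ(b_i − a_i)² = 283·3² + 224·10² + 63·2² = 25199.
c = 2t² / 25199 = 2·365² / 25199 = 10.5738.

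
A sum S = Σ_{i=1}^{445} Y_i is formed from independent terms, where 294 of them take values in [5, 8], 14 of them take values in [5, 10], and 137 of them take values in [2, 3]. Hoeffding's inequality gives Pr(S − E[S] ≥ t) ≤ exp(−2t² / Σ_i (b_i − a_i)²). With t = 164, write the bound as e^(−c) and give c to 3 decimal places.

17.169

Σ(b_i − a_i)² = 294·3² + 14·5² + 137·1² = 3133.
c = 2t² / 3133 = 2·164² / 3133 = 17.1695.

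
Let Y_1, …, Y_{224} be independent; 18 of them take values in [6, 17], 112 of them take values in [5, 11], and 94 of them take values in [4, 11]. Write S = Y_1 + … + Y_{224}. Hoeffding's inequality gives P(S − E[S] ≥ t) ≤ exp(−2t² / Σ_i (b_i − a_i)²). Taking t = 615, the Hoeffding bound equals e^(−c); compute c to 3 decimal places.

Σ(b_i − a_i)² = 18·11² + 112·6² + 94·7² = 10816.
c = 2t² / 10816 = 2·615² / 10816 = 69.9381.

69.938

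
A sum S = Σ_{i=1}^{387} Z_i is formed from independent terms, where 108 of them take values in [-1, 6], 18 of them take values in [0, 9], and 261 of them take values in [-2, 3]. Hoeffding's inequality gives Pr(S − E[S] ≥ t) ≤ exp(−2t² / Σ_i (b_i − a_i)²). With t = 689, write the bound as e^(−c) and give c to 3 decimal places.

71.521

Σ(b_i − a_i)² = 108·7² + 18·9² + 261·5² = 13275.
c = 2t² / 13275 = 2·689² / 13275 = 71.5211.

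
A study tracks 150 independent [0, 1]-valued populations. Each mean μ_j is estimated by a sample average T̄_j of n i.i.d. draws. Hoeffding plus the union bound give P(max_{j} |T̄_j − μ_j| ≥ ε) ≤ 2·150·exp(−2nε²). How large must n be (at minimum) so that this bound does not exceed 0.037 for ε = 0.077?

Need 2·150·exp(−2nε²) ≤ 0.037, i.e. exp(−2nε²) ≤ 0.037/300.
So 2nε² ≥ ln(300/0.037) = 9.000620.
Hence n ≥ 9.000620/(2·0.077²) = 759.034.
The smallest integer n is 760.

760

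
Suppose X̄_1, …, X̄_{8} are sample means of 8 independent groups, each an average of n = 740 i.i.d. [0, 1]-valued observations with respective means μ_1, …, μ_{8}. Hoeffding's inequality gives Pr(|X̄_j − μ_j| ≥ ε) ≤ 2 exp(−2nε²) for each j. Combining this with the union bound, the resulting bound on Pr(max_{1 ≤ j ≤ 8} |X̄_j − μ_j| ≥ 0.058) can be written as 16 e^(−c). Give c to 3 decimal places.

Union bound over the 8 events: Pr(max_{1 ≤ j ≤ 8} |X̄_j − μ_j| ≥ 0.058) ≤ 8·2·exp(−2nε²) = 16 exp(−2·740·0.058²).
So c = 2·740·0.058² = 4.9787.

4.979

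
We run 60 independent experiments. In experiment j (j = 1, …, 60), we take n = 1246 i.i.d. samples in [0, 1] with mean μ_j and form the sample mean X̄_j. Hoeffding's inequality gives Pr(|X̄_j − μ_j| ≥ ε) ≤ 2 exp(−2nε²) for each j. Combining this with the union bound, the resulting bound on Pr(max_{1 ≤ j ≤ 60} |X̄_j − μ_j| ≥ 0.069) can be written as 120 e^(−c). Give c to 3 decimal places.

11.864

Union bound over the 60 events: Pr(max_{1 ≤ j ≤ 60} |X̄_j − μ_j| ≥ 0.069) ≤ 60·2·exp(−2nε²) = 120 exp(−2·1246·0.069²).
So c = 2·1246·0.069² = 11.8644.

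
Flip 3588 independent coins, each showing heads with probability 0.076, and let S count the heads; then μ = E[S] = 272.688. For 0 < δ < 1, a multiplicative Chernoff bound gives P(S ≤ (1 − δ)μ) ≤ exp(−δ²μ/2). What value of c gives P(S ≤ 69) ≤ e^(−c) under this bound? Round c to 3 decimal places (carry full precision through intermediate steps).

Write 69 = (1 − δ)μ, so δ = 1 − 69/272.688 = 0.7469636…
Then the exponent is δ²μ/2 = (μ − 69)²/(2μ) = 76.073757.

76.074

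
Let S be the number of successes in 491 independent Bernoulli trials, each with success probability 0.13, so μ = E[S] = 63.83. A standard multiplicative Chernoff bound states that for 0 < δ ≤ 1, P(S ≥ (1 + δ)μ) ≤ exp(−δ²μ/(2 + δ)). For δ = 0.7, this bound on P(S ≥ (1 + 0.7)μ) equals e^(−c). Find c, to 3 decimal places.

c = δ²μ/(2 + δ) = 0.7²·63.83/(2 + 0.7) = 11.5840.

11.584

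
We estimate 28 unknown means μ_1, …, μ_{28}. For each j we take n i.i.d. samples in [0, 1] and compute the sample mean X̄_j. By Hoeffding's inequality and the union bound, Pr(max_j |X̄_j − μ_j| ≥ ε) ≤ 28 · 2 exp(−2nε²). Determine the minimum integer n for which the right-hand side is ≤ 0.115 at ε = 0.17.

108

Need 2·28·exp(−2nε²) ≤ 0.115, i.e. exp(−2nε²) ≤ 0.115/56.
So 2nε² ≥ ln(56/0.115) = 6.188175.
Hence n ≥ 6.188175/(2·0.17²) = 107.062.
The smallest integer n is 108.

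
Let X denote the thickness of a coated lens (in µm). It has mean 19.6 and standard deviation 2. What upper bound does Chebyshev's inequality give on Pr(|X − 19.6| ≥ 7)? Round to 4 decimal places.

0.0816

Chebyshev: Pr(|X − μ| ≥ t) ≤ Var(X)/t².
Var(X) = σ² = 2² = 4.
Bound = 4 / 49 = 0.0816.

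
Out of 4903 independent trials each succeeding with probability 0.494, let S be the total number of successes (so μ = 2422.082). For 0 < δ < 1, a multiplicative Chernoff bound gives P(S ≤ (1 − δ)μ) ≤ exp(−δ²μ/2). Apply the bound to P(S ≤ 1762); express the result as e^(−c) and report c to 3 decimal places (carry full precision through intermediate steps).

Write 1762 = (1 − δ)μ, so δ = 1 − 1762/2422.082 = 0.2725267…
Then the exponent is δ²μ/2 = (μ − 1762)²/(2μ) = 89.944983.

89.945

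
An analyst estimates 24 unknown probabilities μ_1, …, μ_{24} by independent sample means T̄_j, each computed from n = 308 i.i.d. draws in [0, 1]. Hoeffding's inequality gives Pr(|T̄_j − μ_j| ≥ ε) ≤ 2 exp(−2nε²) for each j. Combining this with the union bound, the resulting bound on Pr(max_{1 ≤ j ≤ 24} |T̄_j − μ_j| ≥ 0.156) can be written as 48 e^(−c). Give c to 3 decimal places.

14.991

Union bound over the 24 events: Pr(max_{1 ≤ j ≤ 24} |T̄_j − μ_j| ≥ 0.156) ≤ 24·2·exp(−2nε²) = 48 exp(−2·308·0.156²).
So c = 2·308·0.156² = 14.9910.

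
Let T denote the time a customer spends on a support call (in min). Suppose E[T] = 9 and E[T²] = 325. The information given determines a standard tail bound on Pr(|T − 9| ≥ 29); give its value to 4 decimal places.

0.2901

The first two moments determine the variance, so Chebyshev's inequality is the sharpest standard bound available.
Var(T) = E[T²] − (E[T])² = 325 − 81 = 244.
Chebyshev's inequality: Pr(|T − μ| ≥ t) ≤ Var(T)/t² = 244/841 = 0.2901.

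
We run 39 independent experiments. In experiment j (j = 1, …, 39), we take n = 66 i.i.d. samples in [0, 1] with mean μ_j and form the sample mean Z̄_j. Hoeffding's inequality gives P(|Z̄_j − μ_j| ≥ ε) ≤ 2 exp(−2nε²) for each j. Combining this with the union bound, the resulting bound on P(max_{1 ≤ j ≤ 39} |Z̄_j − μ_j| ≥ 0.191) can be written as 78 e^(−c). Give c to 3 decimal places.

4.815

Union bound over the 39 events: P(max_{1 ≤ j ≤ 39} |Z̄_j − μ_j| ≥ 0.191) ≤ 39·2·exp(−2nε²) = 78 exp(−2·66·0.191²).
So c = 2·66·0.191² = 4.8155.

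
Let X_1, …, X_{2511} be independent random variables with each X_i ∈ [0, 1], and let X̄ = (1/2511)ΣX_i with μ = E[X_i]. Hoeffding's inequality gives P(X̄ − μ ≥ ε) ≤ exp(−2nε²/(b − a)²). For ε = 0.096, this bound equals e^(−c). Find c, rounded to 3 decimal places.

46.283

c = 2nε²/(b − a)² = 2·2511·0.096² / 1² = 46.2828.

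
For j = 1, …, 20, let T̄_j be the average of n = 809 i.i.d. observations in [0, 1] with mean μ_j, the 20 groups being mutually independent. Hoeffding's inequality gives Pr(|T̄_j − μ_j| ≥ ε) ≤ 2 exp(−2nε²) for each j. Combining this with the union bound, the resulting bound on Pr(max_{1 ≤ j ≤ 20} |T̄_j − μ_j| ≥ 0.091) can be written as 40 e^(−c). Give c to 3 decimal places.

13.399

Union bound over the 20 events: Pr(max_{1 ≤ j ≤ 20} |T̄_j − μ_j| ≥ 0.091) ≤ 20·2·exp(−2nε²) = 40 exp(−2·809·0.091²).
So c = 2·809·0.091² = 13.3987.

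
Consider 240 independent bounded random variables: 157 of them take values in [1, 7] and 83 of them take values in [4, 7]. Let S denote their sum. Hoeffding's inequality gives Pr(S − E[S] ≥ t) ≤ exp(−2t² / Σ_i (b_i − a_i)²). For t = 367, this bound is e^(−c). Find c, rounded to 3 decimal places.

42.097

Σ(b_i − a_i)² = 157·6² + 83·3² = 6399.
c = 2t² / 6399 = 2·367² / 6399 = 42.0969.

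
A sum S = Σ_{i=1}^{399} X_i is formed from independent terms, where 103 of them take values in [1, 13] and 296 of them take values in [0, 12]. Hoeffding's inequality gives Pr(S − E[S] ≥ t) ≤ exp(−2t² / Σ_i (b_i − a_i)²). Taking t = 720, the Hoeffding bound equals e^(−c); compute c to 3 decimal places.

18.045

Σ(b_i − a_i)² = 103·12² + 296·12² = 57456.
c = 2t² / 57456 = 2·720² / 57456 = 18.0451.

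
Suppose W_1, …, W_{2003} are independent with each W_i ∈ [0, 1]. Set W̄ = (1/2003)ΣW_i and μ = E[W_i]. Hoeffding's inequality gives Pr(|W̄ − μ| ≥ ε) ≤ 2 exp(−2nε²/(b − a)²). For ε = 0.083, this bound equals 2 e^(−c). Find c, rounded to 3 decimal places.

c = 2nε²/(b − a)² = 2·2003·0.083² / 1² = 27.5973.

27.597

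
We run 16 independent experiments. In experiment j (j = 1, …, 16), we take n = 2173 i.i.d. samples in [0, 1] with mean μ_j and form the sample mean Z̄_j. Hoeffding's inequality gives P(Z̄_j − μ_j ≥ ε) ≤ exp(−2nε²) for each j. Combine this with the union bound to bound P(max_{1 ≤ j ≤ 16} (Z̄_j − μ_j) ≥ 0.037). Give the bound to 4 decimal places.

Per-experiment Hoeffding bound: exp(−2·2173·0.037²) = exp(−5.94967) = 0.0026067.
Union bound over 16 events: 16·0.0026067 = 0.04171.

0.0417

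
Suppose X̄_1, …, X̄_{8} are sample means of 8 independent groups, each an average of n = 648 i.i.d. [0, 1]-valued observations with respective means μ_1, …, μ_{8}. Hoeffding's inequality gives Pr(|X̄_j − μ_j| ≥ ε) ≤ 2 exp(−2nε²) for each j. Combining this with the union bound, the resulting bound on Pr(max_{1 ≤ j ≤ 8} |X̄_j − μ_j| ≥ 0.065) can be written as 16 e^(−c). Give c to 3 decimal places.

5.476

Union bound over the 8 events: Pr(max_{1 ≤ j ≤ 8} |X̄_j − μ_j| ≥ 0.065) ≤ 8·2·exp(−2nε²) = 16 exp(−2·648·0.065²).
So c = 2·648·0.065² = 5.4756.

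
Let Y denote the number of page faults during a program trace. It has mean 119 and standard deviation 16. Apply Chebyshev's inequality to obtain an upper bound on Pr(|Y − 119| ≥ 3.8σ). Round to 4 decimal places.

Chebyshev: Pr(|Y − μ| ≥ t) ≤ Var(Y)/t².
Var(Y) = σ² = 16² = 256.
t = 3.8·16 = 60.8.
Bound = 256 / 3696.64 = 0.0693.

0.0693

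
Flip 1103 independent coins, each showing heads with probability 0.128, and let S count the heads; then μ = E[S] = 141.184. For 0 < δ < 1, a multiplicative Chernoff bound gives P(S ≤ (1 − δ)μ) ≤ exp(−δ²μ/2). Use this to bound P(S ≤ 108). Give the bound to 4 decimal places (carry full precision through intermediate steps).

0.0202

Write 108 = (1 − δ)μ, so δ = 1 − 108/141.184 = 0.2350408…
Then the exponent is δ²μ/2 = (μ − 108)²/(2μ) = 3.899797.
Bound = exp(−3.899797) = 0.02025.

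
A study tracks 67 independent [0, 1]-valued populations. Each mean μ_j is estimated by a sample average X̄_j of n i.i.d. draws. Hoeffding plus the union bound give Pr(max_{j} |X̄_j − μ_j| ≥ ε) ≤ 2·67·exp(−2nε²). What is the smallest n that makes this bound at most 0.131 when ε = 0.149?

Need 2·67·exp(−2nε²) ≤ 0.131, i.e. exp(−2nε²) ≤ 0.131/134.
So 2nε² ≥ ln(134/0.131) = 6.930398.
Hence n ≥ 6.930398/(2·0.149²) = 156.083.
The smallest integer n is 157.

157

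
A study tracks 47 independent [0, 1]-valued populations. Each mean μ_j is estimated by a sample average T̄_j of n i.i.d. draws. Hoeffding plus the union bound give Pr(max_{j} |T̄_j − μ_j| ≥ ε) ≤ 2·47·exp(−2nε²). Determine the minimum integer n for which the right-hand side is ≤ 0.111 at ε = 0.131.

197

Need 2·47·exp(−2nε²) ≤ 0.111, i.e. exp(−2nε²) ≤ 0.111/94.
So 2nε² ≥ ln(94/0.111) = 6.741520.
Hence n ≥ 6.741520/(2·0.131²) = 196.420.
The smallest integer n is 197.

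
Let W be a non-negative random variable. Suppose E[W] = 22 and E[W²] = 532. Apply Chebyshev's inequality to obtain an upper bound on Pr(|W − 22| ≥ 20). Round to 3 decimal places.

Var(W) = E[W²] − (E[W])² = 532 − 484 = 48.
Chebyshev's inequality: Pr(|W − μ| ≥ t) ≤ Var(W)/t² = 48/400 = 0.1200.

0.120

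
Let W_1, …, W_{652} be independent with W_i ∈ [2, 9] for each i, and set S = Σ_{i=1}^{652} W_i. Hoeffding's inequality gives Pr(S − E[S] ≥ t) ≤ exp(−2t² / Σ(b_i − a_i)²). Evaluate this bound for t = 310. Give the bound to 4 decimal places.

Σ(b_i − a_i)² = 652·(7)² = 31948.
Exponent = 2·310²/31948 = 6.0160.
Bound = exp(−6.0160) = 0.00244.

0.0024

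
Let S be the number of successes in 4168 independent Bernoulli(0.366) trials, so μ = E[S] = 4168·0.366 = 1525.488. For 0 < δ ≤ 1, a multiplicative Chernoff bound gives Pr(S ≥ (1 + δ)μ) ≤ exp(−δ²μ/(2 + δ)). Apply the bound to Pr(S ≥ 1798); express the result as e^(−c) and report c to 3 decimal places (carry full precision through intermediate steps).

22.345

Write 1798 = (1 + δ)μ, so δ = 1798/1525.488 − 1 = 0.1786392…
Then the exponent is δ²μ/(2 + δ) = (1798 − μ)² / (μ·(2 + δ)) = 22.344835.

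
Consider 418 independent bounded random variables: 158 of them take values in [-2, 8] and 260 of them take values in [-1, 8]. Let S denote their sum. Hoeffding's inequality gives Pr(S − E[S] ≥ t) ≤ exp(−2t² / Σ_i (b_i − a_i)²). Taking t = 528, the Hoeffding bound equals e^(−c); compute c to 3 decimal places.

15.127

Σ(b_i − a_i)² = 158·10² + 260·9² = 36860.
c = 2t² / 36860 = 2·528² / 36860 = 15.1266.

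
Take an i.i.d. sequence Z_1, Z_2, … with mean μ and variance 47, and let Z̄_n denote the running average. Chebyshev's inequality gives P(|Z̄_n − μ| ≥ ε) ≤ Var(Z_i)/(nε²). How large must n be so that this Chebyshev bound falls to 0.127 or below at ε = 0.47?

1676

Require 47/(n·0.47²) ≤ 0.127, i.e. n ≥ 47/(0.127·0.47²) = 1675.322.
The smallest integer n is 1676.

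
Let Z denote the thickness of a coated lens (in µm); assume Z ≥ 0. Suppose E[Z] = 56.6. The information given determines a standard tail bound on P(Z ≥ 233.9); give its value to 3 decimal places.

0.242

Only the mean of a non-negative variable is known, so Markov's inequality is the applicable tail bound.
Markov's inequality: for a non-negative random variable, P(Z ≥ a) ≤ E[Z]/a.
Here E[Z] = 56.6 and a = 233.9, so the bound is 56.6/233.9 = 0.2420.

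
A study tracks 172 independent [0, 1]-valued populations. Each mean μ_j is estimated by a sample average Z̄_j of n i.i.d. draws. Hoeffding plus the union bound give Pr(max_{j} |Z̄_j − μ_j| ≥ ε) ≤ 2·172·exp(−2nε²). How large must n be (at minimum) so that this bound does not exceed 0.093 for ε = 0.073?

771

Need 2·172·exp(−2nε²) ≤ 0.093, i.e. exp(−2nε²) ≤ 0.093/344.
So 2nε² ≥ ln(344/0.093) = 8.215797.
Hence n ≥ 8.215797/(2·0.073²) = 770.857.
The smallest integer n is 771.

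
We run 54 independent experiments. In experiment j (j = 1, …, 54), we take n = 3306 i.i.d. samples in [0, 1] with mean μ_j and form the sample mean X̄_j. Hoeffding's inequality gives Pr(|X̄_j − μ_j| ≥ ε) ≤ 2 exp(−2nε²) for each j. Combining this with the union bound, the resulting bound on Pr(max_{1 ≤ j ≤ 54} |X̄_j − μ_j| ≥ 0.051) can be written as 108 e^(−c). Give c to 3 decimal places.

17.198

Union bound over the 54 events: Pr(max_{1 ≤ j ≤ 54} |X̄_j − μ_j| ≥ 0.051) ≤ 54·2·exp(−2nε²) = 108 exp(−2·3306·0.051²).
So c = 2·3306·0.051² = 17.1978.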